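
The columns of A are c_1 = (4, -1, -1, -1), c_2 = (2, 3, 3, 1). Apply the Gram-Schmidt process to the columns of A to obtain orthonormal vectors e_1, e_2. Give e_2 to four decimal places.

e_2 = (0.3736, 0.6372, 0.6372, 0.2197)

c_1 = (4, -1, -1, -1); ‖c_1‖ = 4.3589, so e_1 = (0.9177, -0.2294, -0.2294, -0.2294).
e_1·c_2 = 0.9177·2 + (-0.2294)·3 + (-0.2294)·3 + (-0.2294)·1 = 0.2294.
u_2 = c_2 − 0.2294·e_1 = (1.7895, 3.0526, 3.0526, 1.0526).
‖u_2‖ = 4.7903, so e_2 = (0.3736, 0.6372, 0.6372, 0.2197).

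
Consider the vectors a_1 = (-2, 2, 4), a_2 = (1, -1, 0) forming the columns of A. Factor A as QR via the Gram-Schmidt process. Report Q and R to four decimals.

a_1 = (-2, 2, 4); ‖a_1‖ = 4.8990, so e_1 = (-0.4082, 0.4082, 0.8165).
e_1·a_2 = (-0.4082)·1 + 0.4082·(-1) + 0.8165·0 = -0.8165.
u_2 = a_2 + 0.8165·e_1 = (0.6667, -0.6667, 0.6667).
‖u_2‖ = 1.1547, so e_2 = (0.5774, -0.5774, 0.5774).

Q = [[-0.4082, 0.5774], [0.4082, -0.5774], [0.8165, 0.5774]], R = [[4.8990, -0.8165], [0.0000, 1.1547]]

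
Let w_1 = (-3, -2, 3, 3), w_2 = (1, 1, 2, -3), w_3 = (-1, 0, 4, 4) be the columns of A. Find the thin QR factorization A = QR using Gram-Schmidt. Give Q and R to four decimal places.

Q = [[-0.5388, 0.0628, 0.5209], [-0.3592, 0.1345, 0.5505], [0.5388, 0.7713, 0.3184], [0.5388, -0.6189, 0.5694]], R = [[5.5678, -1.4368, 4.8493], [0.0000, 3.5966, 0.5471], [0.0000, 0.0000, 3.0306]]

w_1 = (-3, -2, 3, 3); ‖w_1‖ = 5.5678, so q_1 = (-0.5388, -0.3592, 0.5388, 0.5388).
q_1·w_2 = (-0.5388)·1 + (-0.3592)·1 + 0.5388·2 + 0.5388·(-3) = -1.4368.
u_2 = w_2 + 1.4368·q_1 = (0.2258, 0.4839, 2.7742, -2.2258).
‖u_2‖ = 3.5966, so q_2 = (0.0628, 0.1345, 0.7713, -0.6189).
q_1·w_3 = (-0.5388)·(-1) + (-0.3592)·0 + 0.5388·4 + 0.5388·4 = 4.8493; q_2·w_3 = 0.0628·(-1) + 0.1345·0 + 0.7713·4 + (-0.6189)·4 = 0.5471.
u_3 = w_3 − 4.8493·q_1 − 0.5471·q_2 = (1.5786, 1.6683, 0.9651, 1.7257).
‖u_3‖ = 3.0306, so q_3 = (0.5209, 0.5505, 0.3184, 0.5694).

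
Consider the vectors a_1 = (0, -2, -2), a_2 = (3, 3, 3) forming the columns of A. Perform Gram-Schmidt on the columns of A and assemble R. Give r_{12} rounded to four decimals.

a_1 = (0, -2, -2); ‖a_1‖ = 2.8284, so e_1 = (0.0000, -0.7071, -0.7071).
r_{12} = e_1·a_2 = -4.2426.

r_{12} = -4.2426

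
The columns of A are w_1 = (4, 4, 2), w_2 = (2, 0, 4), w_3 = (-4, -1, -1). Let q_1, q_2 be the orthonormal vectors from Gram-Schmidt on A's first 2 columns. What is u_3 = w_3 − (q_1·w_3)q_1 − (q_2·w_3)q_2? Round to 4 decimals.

w_1 = (4, 4, 2); ‖w_1‖ = 6.0000, so q_1 = (0.6667, 0.6667, 0.3333).
q_1·w_2 = 0.6667·2 + 0.6667·0 + 0.3333·4 = 2.6667.
u_2 = w_2 − 2.6667·q_1 = (0.2222, -1.7778, 3.1111).
‖u_2‖ = 3.5901, so q_2 = (0.0619, -0.4952, 0.8666).
q_1·w_3 = 0.6667·(-4) + 0.6667·(-1) + 0.3333·(-1) = -3.6667; q_2·w_3 = 0.0619·(-4) + (-0.4952)·(-1) + 0.8666·(-1) = -0.6190.
u_3 = w_3 + 3.6667·q_1 + 0.6190·q_2 = (-1.5172, 1.1379, 0.7586).

u_3 = (-1.5172, 1.1379, 0.7586)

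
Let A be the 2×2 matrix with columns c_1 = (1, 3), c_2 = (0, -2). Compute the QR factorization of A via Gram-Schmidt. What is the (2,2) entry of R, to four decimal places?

r_{22} = 0.6325

c_1 = (1, 3); ‖c_1‖ = 3.1623, so e_1 = (0.3162, 0.9487).
e_1·c_2 = 0.3162·0 + 0.9487·(-2) = -1.8974.
u_2 = c_2 + 1.8974·e_1 = (0.6000, -0.2000).
r_{22} = ‖u_2‖ = 0.6325.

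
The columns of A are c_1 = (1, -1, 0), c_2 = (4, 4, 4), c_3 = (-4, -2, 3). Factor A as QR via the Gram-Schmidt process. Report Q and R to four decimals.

Q = [[0.7071, 0.5774, -0.4082], [-0.7071, 0.5774, -0.4082], [0.0000, 0.5774, 0.8165]], R = [[1.4142, 0.0000, -1.4142], [0.0000, 6.9282, -1.7321], [0.0000, 0.0000, 4.8990]]

c_1 = (1, -1, 0); ‖c_1‖ = 1.4142, so q_1 = (0.7071, -0.7071, 0.0000).
q_1·c_2 = 0.7071·4 + (-0.7071)·4 + 0.0000·4 = 0.0000.
u_2 = c_2 + 0.0000·q_1 = (4.0000, 4.0000, 4.0000).
‖u_2‖ = 6.9282, so q_2 = (0.5774, 0.5774, 0.5774).
q_1·c_3 = 0.7071·(-4) + (-0.7071)·(-2) + 0.0000·3 = -1.4142; q_2·c_3 = 0.5774·(-4) + 0.5774·(-2) + 0.5774·3 = -1.7321.
u_3 = c_3 + 1.4142·q_1 + 1.7321·q_2 = (-2.0000, -2.0000, 4.0000).
‖u_3‖ = 4.8990, so q_3 = (-0.4082, -0.4082, 0.8165).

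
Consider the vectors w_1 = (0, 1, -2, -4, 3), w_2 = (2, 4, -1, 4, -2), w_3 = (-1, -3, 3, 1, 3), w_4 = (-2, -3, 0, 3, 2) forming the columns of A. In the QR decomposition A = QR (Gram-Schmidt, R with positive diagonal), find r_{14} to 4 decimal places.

e_1 = w_1/‖w_1‖ = (0, 1, -2, -4, 3)/5.4772 = (0.0000, 0.1826, -0.3651, -0.7303, 0.5477).
r_{14} = e_1·w_4 = -1.6432.

r_{14} = -1.6432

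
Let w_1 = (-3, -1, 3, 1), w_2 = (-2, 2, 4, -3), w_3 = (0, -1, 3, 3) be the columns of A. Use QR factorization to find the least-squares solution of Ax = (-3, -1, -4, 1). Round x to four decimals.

e_1 = w_1/‖w_1‖ = (-3, -1, 3, 1)/4.4721 = (-0.6708, -0.2236, 0.6708, 0.2236).
r_{12} = e_1·w_2 = 2.9069.
u_2 = w_2 − 2.9069·e_1 = (-0.0500, 2.6500, 2.0500, -3.6500).
‖u_2‖ = 4.9548, so e_2 = (-0.0101, 0.5348, 0.4137, -0.7367).
r_{13} = e_1·w_3 = 2.9069; r_{23} = e_2·w_3 = -1.5036.
u_3 = w_3 − 2.9069·e_1 + 1.5036·e_2 = (1.9348, 0.4542, 1.6721, 1.2424).
‖u_3‖ = 2.8791, so e_3 = (0.6720, 0.1577, 0.5808, 0.4315).
Qᵀb = (-0.2236, -2.8962, -4.0654).
Back-substitute: x_3 = -4.0654/2.8791 = -1.4120.
x_2 = (-2.8962 + 1.5036·(-1.4120))/4.9548 = -1.0130.
x_1 = (-0.2236 − 2.9069·(-1.0130) − 2.9069·(-1.4120))/4.4721 = 1.5263.

x = (1.5263, -1.0130, -1.4120)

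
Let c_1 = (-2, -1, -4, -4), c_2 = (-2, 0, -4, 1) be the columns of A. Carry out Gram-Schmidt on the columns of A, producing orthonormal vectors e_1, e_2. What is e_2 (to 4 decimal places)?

e_2 = (-0.3025, 0.1152, -0.6050, 0.7274)

e_1 = c_1/‖c_1‖ = (-2, -1, -4, -4)/6.0828 = (-0.3288, -0.1644, -0.6576, -0.6576).
r_{12} = e_1·c_2 = 2.6304.
u_2 = c_2 − 2.6304·e_1 = (-1.1351, 0.4324, -2.2703, 2.7297).
‖u_2‖ = 3.7525, so e_2 = (-0.3025, 0.1152, -0.6050, 0.7274).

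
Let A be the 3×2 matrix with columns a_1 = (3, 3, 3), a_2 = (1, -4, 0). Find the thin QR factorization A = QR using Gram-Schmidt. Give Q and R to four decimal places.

e_1 = a_1/‖a_1‖ = (3, 3, 3)/5.1962 = (0.5774, 0.5774, 0.5774).
r_{12} = e_1·a_2 = -1.7321.
u_2 = a_2 + 1.7321·e_1 = (2.0000, -3.0000, 1.0000).
‖u_2‖ = 3.7417, so e_2 = (0.5345, -0.8018, 0.2673).

Q = [[0.5774, 0.5345], [0.5774, -0.8018], [0.5774, 0.2673]], R = [[5.1962, -1.7321], [0.0000, 3.7417]]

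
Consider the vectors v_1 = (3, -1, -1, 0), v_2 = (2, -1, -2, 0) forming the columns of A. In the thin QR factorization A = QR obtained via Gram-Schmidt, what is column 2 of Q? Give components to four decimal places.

v_1 = (3, -1, -1, 0); ‖v_1‖ = 3.3166, so e_1 = (0.9045, -0.3015, -0.3015, 0.0000).
e_1·v_2 = 0.9045·2 + (-0.3015)·(-1) + (-0.3015)·(-2) + 0.0000·0 = 2.7136.
u_2 = v_2 − 2.7136·e_1 = (-0.4545, -0.1818, -1.1818, 0.0000).
‖u_2‖ = 1.2792, so e_2 = (-0.3553, -0.1421, -0.9239, 0.0000).

e_2 = (-0.3553, -0.1421, -0.9239, 0.0000)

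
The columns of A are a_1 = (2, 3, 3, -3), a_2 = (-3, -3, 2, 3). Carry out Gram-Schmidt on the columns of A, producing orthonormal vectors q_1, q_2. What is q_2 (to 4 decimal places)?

q_2 = (-0.4056, -0.2775, 0.8255, 0.2775)

a_1 = (2, 3, 3, -3); ‖a_1‖ = 5.5678, so q_1 = (0.3592, 0.5388, 0.5388, -0.5388).
q_1·a_2 = 0.3592·(-3) + 0.5388·(-3) + 0.5388·2 + (-0.5388)·3 = -3.2329.
u_2 = a_2 + 3.2329·q_1 = (-1.8387, -1.2581, 3.7419, 1.2581).
‖u_2‖ = 4.5330, so q_2 = (-0.4056, -0.2775, 0.8255, 0.2775).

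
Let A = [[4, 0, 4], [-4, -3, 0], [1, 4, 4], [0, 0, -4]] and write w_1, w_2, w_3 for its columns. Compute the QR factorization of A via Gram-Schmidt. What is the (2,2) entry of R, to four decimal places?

r_{22} = 4.1524

w_1 = (4, -4, 1, 0); ‖w_1‖ = 5.7446, so q_1 = (0.6963, -0.6963, 0.1741, 0.0000).
q_1·w_2 = 0.6963·0 + (-0.6963)·(-3) + 0.1741·4 + 0.0000·0 = 2.7852.
u_2 = w_2 − 2.7852·q_1 = (-1.9394, -1.0606, 3.5152, 0.0000).
r_{22} = ‖u_2‖ = 4.1524.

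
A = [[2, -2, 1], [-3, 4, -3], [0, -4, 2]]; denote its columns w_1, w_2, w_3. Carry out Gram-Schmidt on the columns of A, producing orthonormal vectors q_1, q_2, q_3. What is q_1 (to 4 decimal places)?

q_1 = (0.5547, -0.8321, 0.0000)

w_1 = (2, -3, 0); ‖w_1‖ = 3.6056, so q_1 = (0.5547, -0.8321, 0.0000).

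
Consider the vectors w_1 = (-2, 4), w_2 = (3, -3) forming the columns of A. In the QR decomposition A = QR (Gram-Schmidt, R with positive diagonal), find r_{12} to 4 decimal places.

r_{12} = -4.0249

w_1 = (-2, 4); ‖w_1‖ = 4.4721, so e_1 = (-0.4472, 0.8944).
r_{12} = e_1·w_2 = -4.0249.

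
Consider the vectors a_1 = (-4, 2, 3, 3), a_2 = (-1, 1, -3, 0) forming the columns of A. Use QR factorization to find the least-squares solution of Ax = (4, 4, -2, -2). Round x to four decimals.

x = (-0.4939, 0.4108)

a_1 = (-4, 2, 3, 3); ‖a_1‖ = 6.1644, so e_1 = (-0.6489, 0.3244, 0.4867, 0.4867).
e_1·a_2 = (-0.6489)·(-1) + 0.3244·1 + 0.4867·(-3) + 0.4867·0 = -0.4867.
u_2 = a_2 + 0.4867·e_1 = (-1.3158, 1.1579, -2.7632, 0.2368).
‖u_2‖ = 3.2807, so e_2 = (-0.4011, 0.3529, -0.8422, 0.0722).
Qᵀb = (-3.2444, 1.3476).
Back-substitute: x_2 = 1.3476/3.2807 = 0.4108.
x_1 = (-3.2444 + 0.4867·0.4108)/6.1644 = -0.4939.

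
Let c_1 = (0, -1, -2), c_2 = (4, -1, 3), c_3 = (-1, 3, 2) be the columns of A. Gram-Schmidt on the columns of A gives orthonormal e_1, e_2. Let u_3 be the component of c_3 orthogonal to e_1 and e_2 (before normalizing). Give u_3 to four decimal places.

c_1 = (0, -1, -2); ‖c_1‖ = 2.2361, so e_1 = (0.0000, -0.4472, -0.8944).
e_1·c_2 = 0.0000·4 + (-0.4472)·(-1) + (-0.8944)·3 = -2.2361.
u_2 = c_2 + 2.2361·e_1 = (4.0000, -2.0000, 1.0000).
‖u_2‖ = 4.5826, so e_2 = (0.8729, -0.4364, 0.2182).
e_1·c_3 = 0.0000·(-1) + (-0.4472)·3 + (-0.8944)·2 = -3.1305; e_2·c_3 = 0.8729·(-1) + (-0.4364)·3 + 0.2182·2 = -1.7457.
u_3 = c_3 + 3.1305·e_1 + 1.7457·e_2 = (0.5238, 0.8381, -0.4190).

u_3 = (0.5238, 0.8381, -0.4190)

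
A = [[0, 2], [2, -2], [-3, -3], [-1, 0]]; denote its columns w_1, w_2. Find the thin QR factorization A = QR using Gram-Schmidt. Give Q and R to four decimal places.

Q = [[0.0000, 0.5127], [0.5345, -0.6959], [-0.8018, -0.4944], [-0.2673, 0.0916]], R = [[3.7417, 1.3363], [0.0000, 3.9005]]

w_1 = (0, 2, -3, -1); ‖w_1‖ = 3.7417, so e_1 = (0.0000, 0.5345, -0.8018, -0.2673).
e_1·w_2 = 0.0000·2 + 0.5345·(-2) + (-0.8018)·(-3) + (-0.2673)·0 = 1.3363.
u_2 = w_2 − 1.3363·e_1 = (2.0000, -2.7143, -1.9286, 0.3571).
‖u_2‖ = 3.9005, so e_2 = (0.5127, -0.6959, -0.4944, 0.0916).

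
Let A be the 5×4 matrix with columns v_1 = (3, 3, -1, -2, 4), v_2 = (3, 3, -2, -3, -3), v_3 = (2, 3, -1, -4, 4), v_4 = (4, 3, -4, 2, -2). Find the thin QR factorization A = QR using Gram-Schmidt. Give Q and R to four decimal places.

Q = [[0.4804, 0.3252, -0.5593, -0.3819], [0.4804, 0.3252, -0.1017, 0.0766], [-0.1601, -0.2775, 0.0684, -0.8954], [-0.3203, -0.3859, -0.8129, 0.1910], [0.6405, -0.7501, 0.1064, 0.1006]], R = [[6.2450, 2.2418, 6.4051, 2.0817], [0.0000, 5.9139, 0.4466, 4.1146], [0.0000, 0.0000, 2.1852, -4.6545], [0.0000, 0.0000, 0.0000, 2.4642]]

v_1 = (3, 3, -1, -2, 4); ‖v_1‖ = 6.2450, so e_1 = (0.4804, 0.4804, -0.1601, -0.3203, 0.6405).
e_1·v_2 = 0.4804·3 + 0.4804·3 + (-0.1601)·(-2) + (-0.3203)·(-3) + 0.6405·(-3) = 2.2418.
u_2 = v_2 − 2.2418·e_1 = (1.9231, 1.9231, -1.6410, -2.2821, -4.4359).
‖u_2‖ = 5.9139, so e_2 = (0.3252, 0.3252, -0.2775, -0.3859, -0.7501).
e_1·v_3 = 0.4804·2 + 0.4804·3 + (-0.1601)·(-1) + (-0.3203)·(-4) + 0.6405·4 = 6.4051; e_2·v_3 = 0.3252·2 + 0.3252·3 + (-0.2775)·(-1) + (-0.3859)·(-4) + (-0.7501)·4 = 0.4466.
u_3 = v_3 − 6.4051·e_1 − 0.4466·e_2 = (-1.2221, -0.2221, 0.1496, -1.7764, 0.2324).
‖u_3‖ = 2.1852, so e_3 = (-0.5593, -0.1017, 0.0684, -0.8129, 0.1064).
e_1·v_4 = 0.4804·4 + 0.4804·3 + (-0.1601)·(-4) + (-0.3203)·2 + 0.6405·(-2) = 2.0817; e_2·v_4 = 0.3252·4 + 0.3252·3 + (-0.2775)·(-4) + (-0.3859)·2 + (-0.7501)·(-2) = 4.1146; e_3·v_4 = (-0.5593)·4 + (-0.1017)·3 + 0.0684·(-4) + (-0.8129)·2 + 0.1064·(-2) = -4.6545.
u_4 = v_4 − 2.0817·e_1 − 4.1146·e_2 + 4.6545·e_3 = (-0.9412, 0.1889, -2.2064, 0.4706, 0.2480).
‖u_4‖ = 2.4642, so e_4 = (-0.3819, 0.0766, -0.8954, 0.1910, 0.1006).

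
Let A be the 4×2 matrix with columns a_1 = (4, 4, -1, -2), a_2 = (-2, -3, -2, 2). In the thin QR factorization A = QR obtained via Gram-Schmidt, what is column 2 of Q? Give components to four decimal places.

a_1 = (4, 4, -1, -2); ‖a_1‖ = 6.0828, so e_1 = (0.6576, 0.6576, -0.1644, -0.3288).
e_1·a_2 = 0.6576·(-2) + 0.6576·(-3) + (-0.1644)·(-2) + (-0.3288)·2 = -3.6168.
u_2 = a_2 + 3.6168·e_1 = (0.3784, -0.6216, -2.5946, 0.8108).
‖u_2‖ = 2.8141, so e_2 = (0.1345, -0.2209, -0.9220, 0.2881).

e_2 = (0.1345, -0.2209, -0.9220, 0.2881)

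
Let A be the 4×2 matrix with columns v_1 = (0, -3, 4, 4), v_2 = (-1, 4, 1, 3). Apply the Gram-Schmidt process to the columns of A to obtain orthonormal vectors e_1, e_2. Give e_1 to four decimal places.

v_1 = (0, -3, 4, 4); ‖v_1‖ = 6.4031, so e_1 = (0.0000, -0.4685, 0.6247, 0.6247).

e_1 = (0.0000, -0.4685, 0.6247, 0.6247)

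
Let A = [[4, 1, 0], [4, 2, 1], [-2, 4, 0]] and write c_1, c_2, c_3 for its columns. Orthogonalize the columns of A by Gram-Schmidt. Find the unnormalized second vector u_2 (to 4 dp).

e_1 = c_1/‖c_1‖ = (4, 4, -2)/6.0000 = (0.6667, 0.6667, -0.3333).
r_{12} = e_1·c_2 = 0.6667.
u_2 = c_2 − 0.6667·e_1 = (0.5556, 1.5556, 4.2222).

u_2 = (0.5556, 1.5556, 4.2222)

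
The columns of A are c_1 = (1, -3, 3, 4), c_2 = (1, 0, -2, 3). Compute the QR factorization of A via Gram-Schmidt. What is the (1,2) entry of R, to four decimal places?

r_{12} = 1.1832

e_1 = c_1/‖c_1‖ = (1, -3, 3, 4)/5.9161 = (0.1690, -0.5071, 0.5071, 0.6761).
r_{12} = e_1·c_2 = 1.1832.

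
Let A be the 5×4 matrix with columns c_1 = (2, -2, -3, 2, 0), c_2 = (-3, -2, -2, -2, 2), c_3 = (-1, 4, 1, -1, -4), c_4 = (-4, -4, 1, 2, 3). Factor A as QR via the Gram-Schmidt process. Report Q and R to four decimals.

Q = [[0.4364, -0.6000, -0.2703, -0.5953], [-0.4364, -0.4000, 0.3658, -0.2507], [-0.6547, -0.4000, -0.5214, 0.2328], [0.4364, -0.4000, -0.1461, 0.6938], [0.0000, 0.4000, -0.7071, -0.2171]], R = [[4.5826, 0.0000, -3.2733, 0.2182], [0.0000, 5.0000, -2.6000, 4.0000], [0.0000, 0.0000, 4.1864, -3.3169], [0.0000, 0.0000, 0.0000, 4.3532]]

c_1 = (2, -2, -3, 2, 0); ‖c_1‖ = 4.5826, so e_1 = (0.4364, -0.4364, -0.6547, 0.4364, 0.0000).
e_1·c_2 = 0.4364·(-3) + (-0.4364)·(-2) + (-0.6547)·(-2) + 0.4364·(-2) + 0.0000·2 = 0.0000.
u_2 = c_2 + 0.0000·e_1 = (-3.0000, -2.0000, -2.0000, -2.0000, 2.0000).
‖u_2‖ = 5.0000, so e_2 = (-0.6000, -0.4000, -0.4000, -0.4000, 0.4000).
e_1·c_3 = 0.4364·(-1) + (-0.4364)·4 + (-0.6547)·1 + 0.4364·(-1) + 0.0000·(-4) = -3.2733; e_2·c_3 = (-0.6000)·(-1) + (-0.4000)·4 + (-0.4000)·1 + (-0.4000)·(-1) + 0.4000·(-4) = -2.6000.
u_3 = c_3 + 3.2733·e_1 + 2.6000·e_2 = (-1.1314, 1.5314, -2.1829, -0.6114, -2.9600).
‖u_3‖ = 4.1864, so e_3 = (-0.2703, 0.3658, -0.5214, -0.1461, -0.7071).
e_1·c_4 = 0.4364·(-4) + (-0.4364)·(-4) + (-0.6547)·1 + 0.4364·2 + 0.0000·3 = 0.2182; e_2·c_4 = (-0.6000)·(-4) + (-0.4000)·(-4) + (-0.4000)·1 + (-0.4000)·2 + 0.4000·3 = 4.0000; e_3·c_4 = (-0.2703)·(-4) + 0.3658·(-4) + (-0.5214)·1 + (-0.1461)·2 + (-0.7071)·3 = -3.3169.
u_4 = c_4 − 0.2182·e_1 − 4.0000·e_2 + 3.3169·e_3 = (-2.5917, -1.0914, 1.0134, 3.0203, -0.9452).
‖u_4‖ = 4.3532, so e_4 = (-0.5953, -0.2507, 0.2328, 0.6938, -0.2171).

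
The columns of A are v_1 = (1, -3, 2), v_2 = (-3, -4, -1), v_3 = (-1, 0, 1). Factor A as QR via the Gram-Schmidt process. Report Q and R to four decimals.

Q = [[0.2673, -0.7379, -0.6198], [-0.8018, -0.5270, 0.2817], [0.5345, -0.4216, 0.7325]], R = [[3.7417, 1.8708, 0.2673], [0.0000, 4.7434, 0.3162], [0.0000, 0.0000, 1.3522]]

q_1 = v_1/‖v_1‖ = (1, -3, 2)/3.7417 = (0.2673, -0.8018, 0.5345).
r_{12} = q_1·v_2 = 1.8708.
u_2 = v_2 − 1.8708·q_1 = (-3.5000, -2.5000, -2.0000).
‖u_2‖ = 4.7434, so q_2 = (-0.7379, -0.5270, -0.4216).
r_{13} = q_1·v_3 = 0.2673; r_{23} = q_2·v_3 = 0.3162.
u_3 = v_3 − 0.2673·q_1 − 0.3162·q_2 = (-0.8381, 0.3810, 0.9905).
‖u_3‖ = 1.3522, so q_3 = (-0.6198, 0.2817, 0.7325).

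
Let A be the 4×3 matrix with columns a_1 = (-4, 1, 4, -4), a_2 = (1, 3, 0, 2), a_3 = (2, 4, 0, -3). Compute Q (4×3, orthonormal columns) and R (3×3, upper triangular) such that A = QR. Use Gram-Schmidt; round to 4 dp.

Q = [[-0.5714, 0.0755, 0.5419], [0.1429, 0.9060, 0.3086], [0.5714, 0.2091, -0.2691], [-0.5714, 0.3601, -0.7339]], R = [[7.0000, -1.2857, 1.1429], [0.0000, 3.5138, 2.6949], [0.0000, 0.0000, 4.5201]]

a_1 = (-4, 1, 4, -4); ‖a_1‖ = 7.0000, so q_1 = (-0.5714, 0.1429, 0.5714, -0.5714).
q_1·a_2 = (-0.5714)·1 + 0.1429·3 + 0.5714·0 + (-0.5714)·2 = -1.2857.
u_2 = a_2 + 1.2857·q_1 = (0.2653, 3.1837, 0.7347, 1.2653).
‖u_2‖ = 3.5138, so q_2 = (0.0755, 0.9060, 0.2091, 0.3601).
q_1·a_3 = (-0.5714)·2 + 0.1429·4 + 0.5714·0 + (-0.5714)·(-3) = 1.1429; q_2·a_3 = 0.0755·2 + 0.9060·4 + 0.2091·0 + 0.3601·(-3) = 2.6949.
u_3 = a_3 − 1.1429·q_1 − 2.6949·q_2 = (2.4496, 1.3950, -1.2165, -3.3174).
‖u_3‖ = 4.5201, so q_3 = (0.5419, 0.3086, -0.2691, -0.7339).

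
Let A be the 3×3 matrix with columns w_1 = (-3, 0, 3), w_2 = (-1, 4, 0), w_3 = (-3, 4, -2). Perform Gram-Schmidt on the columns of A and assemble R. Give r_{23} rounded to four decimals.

w_1 = (-3, 0, 3); ‖w_1‖ = 4.2426, so q_1 = (-0.7071, 0.0000, 0.7071).
q_1·w_2 = (-0.7071)·(-1) + 0.0000·4 + 0.7071·0 = 0.7071.
u_2 = w_2 − 0.7071·q_1 = (-0.5000, 4.0000, -0.5000).
‖u_2‖ = 4.0620, so q_2 = (-0.1231, 0.9847, -0.1231).
r_{23} = q_2·w_3 = 4.5544.

r_{23} = 4.5544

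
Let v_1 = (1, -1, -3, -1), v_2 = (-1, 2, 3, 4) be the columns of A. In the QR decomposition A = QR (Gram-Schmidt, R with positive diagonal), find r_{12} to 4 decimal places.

v_1 = (1, -1, -3, -1); ‖v_1‖ = 3.4641, so q_1 = (0.2887, -0.2887, -0.8660, -0.2887).
r_{12} = q_1·v_2 = -4.6188.

r_{12} = -4.6188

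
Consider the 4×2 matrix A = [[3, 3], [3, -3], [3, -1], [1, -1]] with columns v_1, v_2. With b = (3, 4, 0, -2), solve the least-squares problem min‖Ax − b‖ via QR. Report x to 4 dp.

v_1 = (3, 3, 3, 1); ‖v_1‖ = 5.2915, so e_1 = (0.5669, 0.5669, 0.5669, 0.1890).
e_1·v_2 = 0.5669·3 + 0.5669·(-3) + 0.5669·(-1) + 0.1890·(-1) = -0.7559.
u_2 = v_2 + 0.7559·e_1 = (3.4286, -2.5714, -0.5714, -0.8571).
‖u_2‖ = 4.4078, so e_2 = (0.7778, -0.5834, -0.1296, -0.1945).
Qᵀb = (3.5907, 0.3889).
Back-substitute: x_2 = 0.3889/4.4078 = 0.0882.
x_1 = (3.5907 + 0.7559·0.0882)/5.2915 = 0.6912.

x = (0.6912, 0.0882)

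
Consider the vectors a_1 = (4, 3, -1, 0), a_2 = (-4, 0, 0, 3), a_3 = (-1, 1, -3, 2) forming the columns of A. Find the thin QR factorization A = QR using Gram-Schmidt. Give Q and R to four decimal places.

Q = [[0.7845, -0.3952, -0.0656], [0.5883, 0.4742, -0.2345], [-0.1961, -0.1581, -0.9659], [0.0000, 0.7707, -0.0875]], R = [[5.0990, -3.1379, 0.3922], [0.0000, 3.8928, 2.8850], [0.0000, 0.0000, 2.5540]]

q_1 = a_1/‖a_1‖ = (4, 3, -1, 0)/5.0990 = (0.7845, 0.5883, -0.1961, 0.0000).
r_{12} = q_1·a_2 = -3.1379.
u_2 = a_2 + 3.1379·q_1 = (-1.5385, 1.8462, -0.6154, 3.0000).
‖u_2‖ = 3.8928, so q_2 = (-0.3952, 0.4742, -0.1581, 0.7707).
r_{13} = q_1·a_3 = 0.3922; r_{23} = q_2·a_3 = 2.8850.
u_3 = a_3 − 0.3922·q_1 − 2.8850·q_2 = (-0.1675, -0.5990, -2.4670, -0.2234).
‖u_3‖ = 2.5540, so q_3 = (-0.0656, -0.2345, -0.9659, -0.0875).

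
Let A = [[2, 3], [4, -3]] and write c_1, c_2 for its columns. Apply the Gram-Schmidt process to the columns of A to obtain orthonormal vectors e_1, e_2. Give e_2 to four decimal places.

c_1 = (2, 4); ‖c_1‖ = 4.4721, so e_1 = (0.4472, 0.8944).
e_1·c_2 = 0.4472·3 + 0.8944·(-3) = -1.3416.
u_2 = c_2 + 1.3416·e_1 = (3.6000, -1.8000).
‖u_2‖ = 4.0249, so e_2 = (0.8944, -0.4472).

e_2 = (0.8944, -0.4472)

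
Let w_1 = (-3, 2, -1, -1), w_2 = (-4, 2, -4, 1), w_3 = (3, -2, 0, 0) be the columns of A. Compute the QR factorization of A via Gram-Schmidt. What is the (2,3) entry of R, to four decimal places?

r_{23} = 0.1298

w_1 = (-3, 2, -1, -1); ‖w_1‖ = 3.8730, so q_1 = (-0.7746, 0.5164, -0.2582, -0.2582).
q_1·w_2 = (-0.7746)·(-4) + 0.5164·2 + (-0.2582)·(-4) + (-0.2582)·1 = 4.9058.
u_2 = w_2 − 4.9058·q_1 = (-0.2000, -0.5333, -2.7333, 2.2667).
‖u_2‖ = 3.5963, so q_2 = (-0.0556, -0.1483, -0.7600, 0.6303).
r_{23} = q_2·w_3 = 0.1298.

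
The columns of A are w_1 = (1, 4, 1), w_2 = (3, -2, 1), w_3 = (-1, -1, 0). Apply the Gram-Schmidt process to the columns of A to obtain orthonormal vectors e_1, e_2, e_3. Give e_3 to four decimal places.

e_3 = (-0.3906, -0.1302, 0.9113)

w_1 = (1, 4, 1); ‖w_1‖ = 4.2426, so e_1 = (0.2357, 0.9428, 0.2357).
e_1·w_2 = 0.2357·3 + 0.9428·(-2) + 0.2357·1 = -0.9428.
u_2 = w_2 + 0.9428·e_1 = (3.2222, -1.1111, 1.2222).
‖u_2‖ = 3.6209, so e_2 = (0.8899, -0.3069, 0.3375).
e_1·w_3 = 0.2357·(-1) + 0.9428·(-1) + 0.2357·0 = -1.1785; e_2·w_3 = 0.8899·(-1) + (-0.3069)·(-1) + 0.3375·0 = -0.5830.
u_3 = w_3 + 1.1785·e_1 + 0.5830·e_2 = (-0.2034, -0.0678, 0.4746).
‖u_3‖ = 0.5208, so e_3 = (-0.3906, -0.1302, 0.9113).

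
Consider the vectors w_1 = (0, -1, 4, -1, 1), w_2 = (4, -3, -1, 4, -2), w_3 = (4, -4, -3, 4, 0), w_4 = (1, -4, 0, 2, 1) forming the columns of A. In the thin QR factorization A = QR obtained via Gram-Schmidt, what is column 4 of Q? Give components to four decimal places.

e_1 = w_1/‖w_1‖ = (0, -1, 4, -1, 1)/4.3589 = (0.0000, -0.2294, 0.9177, -0.2294, 0.2294).
r_{12} = e_1·w_2 = -1.6059.
u_2 = w_2 + 1.6059·e_1 = (4.0000, -3.3684, 0.4737, 3.6316, -1.6316).
‖u_2‖ = 6.5895, so e_2 = (0.6070, -0.5112, 0.0719, 0.5511, -0.2476).
r_{13} = e_1·w_3 = -2.7530; r_{23} = e_2·w_3 = 6.4617.
u_3 = w_3 + 2.7530·e_1 − 6.4617·e_2 = (0.0776, -1.3285, -0.9382, -0.1927, 2.2315).
‖u_3‖ = 2.7691, so e_3 = (0.0280, -0.4798, -0.3388, -0.0696, 0.8059).
r_{14} = e_1·w_4 = 0.6882; r_{24} = e_2·w_4 = 3.5064; r_{34} = e_3·w_4 = 2.6137.
u_4 = w_4 − 0.6882·e_1 − 3.5064·e_2 − 2.6137·e_3 = (-1.2017, -0.7958, 0.0019, 0.4074, -0.3960).
‖u_4‖ = 1.5492, so e_4 = (-0.7757, -0.5137, 0.0012, 0.2629, -0.2556).

e_4 = (-0.7757, -0.5137, 0.0012, 0.2629, -0.2556)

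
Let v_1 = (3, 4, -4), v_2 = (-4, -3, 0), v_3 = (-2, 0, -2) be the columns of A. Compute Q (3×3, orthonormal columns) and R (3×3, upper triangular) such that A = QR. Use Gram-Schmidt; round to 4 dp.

Q = [[0.4685, -0.6781, -0.5663], [0.6247, -0.1990, 0.7551], [-0.6247, -0.7075, 0.3304]], R = [[6.4031, -3.7482, 0.3123], [0.0000, 3.3093, 2.7712], [0.0000, 0.0000, 0.4719]]

q_1 = v_1/‖v_1‖ = (3, 4, -4)/6.4031 = (0.4685, 0.6247, -0.6247).
r_{12} = q_1·v_2 = -3.7482.
u_2 = v_2 + 3.7482·q_1 = (-2.2439, -0.6585, -2.3415).
‖u_2‖ = 3.3093, so q_2 = (-0.6781, -0.1990, -0.7075).
r_{13} = q_1·v_3 = 0.3123; r_{23} = q_2·v_3 = 2.7712.
u_3 = v_3 − 0.3123·q_1 − 2.7712·q_2 = (-0.2673, 0.3563, 0.1559).
‖u_3‖ = 0.4719, so q_3 = (-0.5663, 0.7551, 0.3304).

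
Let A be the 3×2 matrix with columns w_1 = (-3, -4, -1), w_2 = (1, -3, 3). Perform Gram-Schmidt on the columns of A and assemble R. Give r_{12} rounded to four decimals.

r_{12} = 1.1767

w_1 = (-3, -4, -1); ‖w_1‖ = 5.0990, so q_1 = (-0.5883, -0.7845, -0.1961).
r_{12} = q_1·w_2 = 1.1767.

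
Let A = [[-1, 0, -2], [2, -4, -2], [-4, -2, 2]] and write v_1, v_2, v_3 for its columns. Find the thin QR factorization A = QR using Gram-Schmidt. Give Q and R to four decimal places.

Q = [[-0.2182, 0.0000, -0.9759], [0.4364, -0.8944, -0.0976], [-0.8729, -0.4472, 0.1952]], R = [[4.5826, 0.0000, -2.1822], [0.0000, 4.4721, 0.8944], [0.0000, 0.0000, 2.5373]]

e_1 = v_1/‖v_1‖ = (-1, 2, -4)/4.5826 = (-0.2182, 0.4364, -0.8729).
r_{12} = e_1·v_2 = 0.0000.
u_2 = v_2 + 0.0000·e_1 = (0.0000, -4.0000, -2.0000).
‖u_2‖ = 4.4721, so e_2 = (0.0000, -0.8944, -0.4472).
r_{13} = e_1·v_3 = -2.1822; r_{23} = e_2·v_3 = 0.8944.
u_3 = v_3 + 2.1822·e_1 − 0.8944·e_2 = (-2.4762, -0.2476, 0.4952).
‖u_3‖ = 2.5373, so e_3 = (-0.9759, -0.0976, 0.1952).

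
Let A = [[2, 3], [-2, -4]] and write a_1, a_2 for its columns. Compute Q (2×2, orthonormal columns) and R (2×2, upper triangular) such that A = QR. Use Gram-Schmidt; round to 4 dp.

Q = [[0.7071, -0.7071], [-0.7071, -0.7071]], R = [[2.8284, 4.9497], [0.0000, 0.7071]]

a_1 = (2, -2); ‖a_1‖ = 2.8284, so q_1 = (0.7071, -0.7071).
q_1·a_2 = 0.7071·3 + (-0.7071)·(-4) = 4.9497.
u_2 = a_2 − 4.9497·q_1 = (-0.5000, -0.5000).
‖u_2‖ = 0.7071, so q_2 = (-0.7071, -0.7071).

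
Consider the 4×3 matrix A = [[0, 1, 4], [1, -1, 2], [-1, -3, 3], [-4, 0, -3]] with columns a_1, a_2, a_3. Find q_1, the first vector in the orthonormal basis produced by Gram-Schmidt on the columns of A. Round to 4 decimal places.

q_1 = (0.0000, 0.2357, -0.2357, -0.9428)

a_1 = (0, 1, -1, -4); ‖a_1‖ = 4.2426, so q_1 = (0.0000, 0.2357, -0.2357, -0.9428).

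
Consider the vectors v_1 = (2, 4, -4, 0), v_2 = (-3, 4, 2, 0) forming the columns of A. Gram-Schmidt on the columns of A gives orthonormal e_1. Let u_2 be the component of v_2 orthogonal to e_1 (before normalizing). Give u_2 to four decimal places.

e_1 = v_1/‖v_1‖ = (2, 4, -4, 0)/6.0000 = (0.3333, 0.6667, -0.6667, 0.0000).
r_{12} = e_1·v_2 = 0.3333.
u_2 = v_2 − 0.3333·e_1 = (-3.1111, 3.7778, 2.2222, 0.0000).

u_2 = (-3.1111, 3.7778, 2.2222, 0.0000)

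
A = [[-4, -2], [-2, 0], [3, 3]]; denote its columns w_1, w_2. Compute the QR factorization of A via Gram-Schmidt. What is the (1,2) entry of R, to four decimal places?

w_1 = (-4, -2, 3); ‖w_1‖ = 5.3852, so q_1 = (-0.7428, -0.3714, 0.5571).
r_{12} = q_1·w_2 = 3.1568.

r_{12} = 3.1568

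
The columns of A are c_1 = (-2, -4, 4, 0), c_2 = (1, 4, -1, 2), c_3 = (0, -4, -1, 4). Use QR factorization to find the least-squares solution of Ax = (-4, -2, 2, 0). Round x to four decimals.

x = (0.7392, 0.0806, -0.0699)

c_1 = (-2, -4, 4, 0); ‖c_1‖ = 6.0000, so e_1 = (-0.3333, -0.6667, 0.6667, 0.0000).
e_1·c_2 = (-0.3333)·1 + (-0.6667)·4 + 0.6667·(-1) + 0.0000·2 = -3.6667.
u_2 = c_2 + 3.6667·e_1 = (-0.2222, 1.5556, 1.4444, 2.0000).
‖u_2‖ = 2.9250, so e_2 = (-0.0760, 0.5318, 0.4938, 0.6838).
e_1·c_3 = (-0.3333)·0 + (-0.6667)·(-4) + 0.6667·(-1) + 0.0000·4 = 2.0000; e_2·c_3 = (-0.0760)·0 + 0.5318·(-4) + 0.4938·(-1) + 0.6838·4 = 0.1140.
u_3 = c_3 − 2.0000·e_1 − 0.1140·e_2 = (0.6753, -2.7273, -2.3896, 3.9221).
‖u_3‖ = 5.3840, so e_3 = (0.1254, -0.5066, -0.4438, 0.7285).
Qᵀb = (4.0000, 0.2279, -0.3763).
Back-substitute: x_3 = -0.3763/5.3840 = -0.0699.
x_2 = (0.2279 − 0.1140·(-0.0699))/2.9250 = 0.0806.
x_1 = (4.0000 + 3.6667·0.0806 − 2.0000·(-0.0699))/6.0000 = 0.7392.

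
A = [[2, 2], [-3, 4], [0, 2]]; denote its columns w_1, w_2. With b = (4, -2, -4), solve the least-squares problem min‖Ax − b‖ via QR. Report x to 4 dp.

x = (1.0968, 0.0323)

w_1 = (2, -3, 0); ‖w_1‖ = 3.6056, so e_1 = (0.5547, -0.8321, 0.0000).
e_1·w_2 = 0.5547·2 + (-0.8321)·4 + 0.0000·2 = -2.2188.
u_2 = w_2 + 2.2188·e_1 = (3.2308, 2.1538, 2.0000).
‖u_2‖ = 4.3677, so e_2 = (0.7397, 0.4931, 0.4579).
Qᵀb = (3.8829, 0.1409).
Back-substitute: x_2 = 0.1409/4.3677 = 0.0323.
x_1 = (3.8829 + 2.2188·0.0323)/3.6056 = 1.0968.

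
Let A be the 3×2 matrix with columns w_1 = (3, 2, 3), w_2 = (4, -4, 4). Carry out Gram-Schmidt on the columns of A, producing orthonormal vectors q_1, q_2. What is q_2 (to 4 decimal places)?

w_1 = (3, 2, 3); ‖w_1‖ = 4.6904, so q_1 = (0.6396, 0.4264, 0.6396).
q_1·w_2 = 0.6396·4 + 0.4264·(-4) + 0.6396·4 = 3.4112.
u_2 = w_2 − 3.4112·q_1 = (1.8182, -5.4545, 1.8182).
‖u_2‖ = 6.0302, so q_2 = (0.3015, -0.9045, 0.3015).

q_2 = (0.3015, -0.9045, 0.3015)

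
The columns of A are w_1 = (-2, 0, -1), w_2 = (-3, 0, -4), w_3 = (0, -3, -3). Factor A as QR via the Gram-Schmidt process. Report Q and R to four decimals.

e_1 = w_1/‖w_1‖ = (-2, 0, -1)/2.2361 = (-0.8944, 0.0000, -0.4472).
r_{12} = e_1·w_2 = 4.4721.
u_2 = w_2 − 4.4721·e_1 = (1.0000, 0.0000, -2.0000).
‖u_2‖ = 2.2361, so e_2 = (0.4472, 0.0000, -0.8944).
r_{13} = e_1·w_3 = 1.3416; r_{23} = e_2·w_3 = 2.6833.
u_3 = w_3 − 1.3416·e_1 − 2.6833·e_2 = (0.0000, -3.0000, 0.0000).
‖u_3‖ = 3.0000, so e_3 = (0.0000, -1.0000, 0.0000).

Q = [[-0.8944, 0.4472, 0.0000], [0.0000, 0.0000, -1.0000], [-0.4472, -0.8944, 0.0000]], R = [[2.2361, 4.4721, 1.3416], [0.0000, 2.2361, 2.6833], [0.0000, 0.0000, 3.0000]]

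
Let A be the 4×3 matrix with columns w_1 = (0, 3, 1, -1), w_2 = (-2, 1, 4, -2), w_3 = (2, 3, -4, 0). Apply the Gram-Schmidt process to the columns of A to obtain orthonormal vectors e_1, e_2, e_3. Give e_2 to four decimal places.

e_2 = (-0.4762, -0.3464, 0.7577, -0.2814)

w_1 = (0, 3, 1, -1); ‖w_1‖ = 3.3166, so e_1 = (0.0000, 0.9045, 0.3015, -0.3015).
e_1·w_2 = 0.0000·(-2) + 0.9045·1 + 0.3015·4 + (-0.3015)·(-2) = 2.7136.
u_2 = w_2 − 2.7136·e_1 = (-2.0000, -1.4545, 3.1818, -1.1818).
‖u_2‖ = 4.1996, so e_2 = (-0.4762, -0.3464, 0.7577, -0.2814).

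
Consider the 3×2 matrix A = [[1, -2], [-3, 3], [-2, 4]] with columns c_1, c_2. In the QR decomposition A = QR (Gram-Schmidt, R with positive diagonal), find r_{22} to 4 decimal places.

e_1 = c_1/‖c_1‖ = (1, -3, -2)/3.7417 = (0.2673, -0.8018, -0.5345).
r_{12} = e_1·c_2 = -5.0780.
u_2 = c_2 + 5.0780·e_1 = (-0.6429, -1.0714, 1.2857).
r_{22} = ‖u_2‖ = 1.7928.

r_{22} = 1.7928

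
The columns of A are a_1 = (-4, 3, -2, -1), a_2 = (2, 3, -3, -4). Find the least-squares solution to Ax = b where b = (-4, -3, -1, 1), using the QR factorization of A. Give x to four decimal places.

a_1 = (-4, 3, -2, -1); ‖a_1‖ = 5.4772, so q_1 = (-0.7303, 0.5477, -0.3651, -0.1826).
q_1·a_2 = (-0.7303)·2 + 0.5477·3 + (-0.3651)·(-3) + (-0.1826)·(-4) = 2.0083.
u_2 = a_2 − 2.0083·q_1 = (3.4667, 1.9000, -2.2667, -3.6333).
‖u_2‖ = 5.8281, so q_2 = (0.5948, 0.3260, -0.3889, -0.6234).
Qᵀb = (1.4606, -3.5918).
Back-substitute: x_2 = -3.5918/5.8281 = -0.6163.
x_1 = (1.4606 − 2.0083·(-0.6163))/5.4772 = 0.4926.

x = (0.4926, -0.6163)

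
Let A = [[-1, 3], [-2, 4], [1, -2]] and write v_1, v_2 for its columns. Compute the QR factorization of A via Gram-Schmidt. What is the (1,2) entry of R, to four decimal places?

r_{12} = -5.3072

v_1 = (-1, -2, 1); ‖v_1‖ = 2.4495, so q_1 = (-0.4082, -0.8165, 0.4082).
r_{12} = q_1·v_2 = -5.3072.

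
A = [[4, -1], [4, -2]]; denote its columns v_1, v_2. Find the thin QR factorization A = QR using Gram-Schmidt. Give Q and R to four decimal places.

Q = [[0.7071, 0.7071], [0.7071, -0.7071]], R = [[5.6569, -2.1213], [0.0000, 0.7071]]

v_1 = (4, 4); ‖v_1‖ = 5.6569, so e_1 = (0.7071, 0.7071).
e_1·v_2 = 0.7071·(-1) + 0.7071·(-2) = -2.1213.
u_2 = v_2 + 2.1213·e_1 = (0.5000, -0.5000).
‖u_2‖ = 0.7071, so e_2 = (0.7071, -0.7071).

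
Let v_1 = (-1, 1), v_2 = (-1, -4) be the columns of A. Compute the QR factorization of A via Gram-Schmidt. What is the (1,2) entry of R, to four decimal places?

r_{12} = -2.1213

v_1 = (-1, 1); ‖v_1‖ = 1.4142, so q_1 = (-0.7071, 0.7071).
r_{12} = q_1·v_2 = -2.1213.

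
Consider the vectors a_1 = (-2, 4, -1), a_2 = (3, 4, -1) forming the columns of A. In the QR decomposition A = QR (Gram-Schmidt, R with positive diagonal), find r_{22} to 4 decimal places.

a_1 = (-2, 4, -1); ‖a_1‖ = 4.5826, so e_1 = (-0.4364, 0.8729, -0.2182).
e_1·a_2 = (-0.4364)·3 + 0.8729·4 + (-0.2182)·(-1) = 2.4004.
u_2 = a_2 − 2.4004·e_1 = (4.0476, 1.9048, -0.4762).
r_{22} = ‖u_2‖ = 4.4987.

r_{22} = 4.4987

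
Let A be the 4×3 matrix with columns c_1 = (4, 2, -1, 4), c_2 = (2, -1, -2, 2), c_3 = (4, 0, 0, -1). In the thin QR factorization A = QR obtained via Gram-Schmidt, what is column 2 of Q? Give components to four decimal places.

q_1 = c_1/‖c_1‖ = (4, 2, -1, 4)/6.0828 = (0.6576, 0.3288, -0.1644, 0.6576).
r_{12} = q_1·c_2 = 2.6304.
u_2 = c_2 − 2.6304·q_1 = (0.2703, -1.8649, -1.5676, 0.2703).
‖u_2‖ = 2.4660, so q_2 = (0.1096, -0.7562, -0.6357, 0.1096).

q_2 = (0.1096, -0.7562, -0.6357, 0.1096)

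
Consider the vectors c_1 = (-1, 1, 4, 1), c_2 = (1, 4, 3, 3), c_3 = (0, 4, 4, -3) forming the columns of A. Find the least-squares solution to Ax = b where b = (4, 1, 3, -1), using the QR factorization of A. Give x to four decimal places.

x = (-0.2345, 0.2889, 0.4268)

c_1 = (-1, 1, 4, 1); ‖c_1‖ = 4.3589, so q_1 = (-0.2294, 0.2294, 0.9177, 0.2294).
q_1·c_2 = (-0.2294)·1 + 0.2294·4 + 0.9177·3 + 0.2294·3 = 4.1295.
u_2 = c_2 − 4.1295·q_1 = (1.9474, 3.0526, -0.7895, 2.0526).
‖u_2‖ = 4.2364, so q_2 = (0.4597, 0.7206, -0.1864, 0.4845).
q_1·c_3 = (-0.2294)·0 + 0.2294·4 + 0.9177·4 + 0.2294·(-3) = 3.9001; q_2·c_3 = 0.4597·0 + 0.7206·4 + (-0.1864)·4 + 0.4845·(-3) = 0.6833.
u_3 = c_3 − 3.9001·q_1 − 0.6833·q_2 = (0.5806, 2.6129, 0.5484, -4.2258).
‖u_3‖ = 5.0322, so q_3 = (0.1154, 0.5192, 0.1090, -0.8398).
Qᵀb = (1.8353, 1.5157, 2.1475).
Back-substitute: x_3 = 2.1475/5.0322 = 0.4268.
x_2 = (1.5157 − 0.6833·0.4268)/4.2364 = 0.2889.
x_1 = (1.8353 − 4.1295·0.2889 − 3.9001·0.4268)/4.3589 = -0.2345.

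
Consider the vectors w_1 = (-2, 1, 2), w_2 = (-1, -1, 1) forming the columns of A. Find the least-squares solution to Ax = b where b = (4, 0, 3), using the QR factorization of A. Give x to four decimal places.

x = (-0.1667, -0.1667)

w_1 = (-2, 1, 2); ‖w_1‖ = 3.0000, so q_1 = (-0.6667, 0.3333, 0.6667).
q_1·w_2 = (-0.6667)·(-1) + 0.3333·(-1) + 0.6667·1 = 1.0000.
u_2 = w_2 − 1.0000·q_1 = (-0.3333, -1.3333, 0.3333).
‖u_2‖ = 1.4142, so q_2 = (-0.2357, -0.9428, 0.2357).
Qᵀb = (-0.6667, -0.2357).
Back-substitute: x_2 = -0.2357/1.4142 = -0.1667.
x_1 = (-0.6667 − 1.0000·(-0.1667))/3.0000 = -0.1667.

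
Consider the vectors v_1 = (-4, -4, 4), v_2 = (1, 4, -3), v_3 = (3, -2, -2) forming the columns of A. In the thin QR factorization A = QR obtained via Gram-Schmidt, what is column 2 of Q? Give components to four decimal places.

v_1 = (-4, -4, 4); ‖v_1‖ = 6.9282, so q_1 = (-0.5774, -0.5774, 0.5774).
q_1·v_2 = (-0.5774)·1 + (-0.5774)·4 + 0.5774·(-3) = -4.6188.
u_2 = v_2 + 4.6188·q_1 = (-1.6667, 1.3333, -0.3333).
‖u_2‖ = 2.1602, so q_2 = (-0.7715, 0.6172, -0.1543).

q_2 = (-0.7715, 0.6172, -0.1543)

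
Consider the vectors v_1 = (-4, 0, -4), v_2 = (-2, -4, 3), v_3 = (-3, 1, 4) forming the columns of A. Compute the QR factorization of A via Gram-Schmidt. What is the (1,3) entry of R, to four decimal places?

q_1 = v_1/‖v_1‖ = (-4, 0, -4)/5.6569 = (-0.7071, 0.0000, -0.7071).
r_{13} = q_1·v_3 = -0.7071.

r_{13} = -0.7071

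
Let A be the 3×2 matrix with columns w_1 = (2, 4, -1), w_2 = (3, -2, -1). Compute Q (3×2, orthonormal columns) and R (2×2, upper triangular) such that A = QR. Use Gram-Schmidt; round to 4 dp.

Q = [[0.4364, 0.8286], [0.8729, -0.4844], [-0.2182, -0.2805]], R = [[4.5826, -0.2182], [0.0000, 3.7353]]

w_1 = (2, 4, -1); ‖w_1‖ = 4.5826, so e_1 = (0.4364, 0.8729, -0.2182).
e_1·w_2 = 0.4364·3 + 0.8729·(-2) + (-0.2182)·(-1) = -0.2182.
u_2 = w_2 + 0.2182·e_1 = (3.0952, -1.8095, -1.0476).
‖u_2‖ = 3.7353, so e_2 = (0.8286, -0.4844, -0.2805).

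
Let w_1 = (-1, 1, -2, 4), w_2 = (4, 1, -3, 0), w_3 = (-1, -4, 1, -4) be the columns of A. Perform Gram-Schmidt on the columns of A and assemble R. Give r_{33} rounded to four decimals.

e_1 = w_1/‖w_1‖ = (-1, 1, -2, 4)/4.6904 = (-0.2132, 0.2132, -0.4264, 0.8528).
r_{12} = e_1·w_2 = 0.6396.
u_2 = w_2 − 0.6396·e_1 = (4.1364, 0.8636, -2.7273, -0.5455).
‖u_2‖ = 5.0587, so e_2 = (0.8177, 0.1707, -0.5391, -0.1078).
r_{13} = e_1·w_3 = -4.4772; r_{23} = e_2·w_3 = -1.6084.
u_3 = w_3 + 4.4772·e_1 + 1.6084·e_2 = (-0.6394, -2.7709, -1.7762, -0.3552).
r_{33} = ‖u_3‖ = 3.3716.

r_{33} = 3.3716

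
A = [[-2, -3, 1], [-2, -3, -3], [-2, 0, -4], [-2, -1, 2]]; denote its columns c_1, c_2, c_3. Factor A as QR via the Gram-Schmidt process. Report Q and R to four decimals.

c_1 = (-2, -2, -2, -2); ‖c_1‖ = 4.0000, so q_1 = (-0.5000, -0.5000, -0.5000, -0.5000).
q_1·c_2 = (-0.5000)·(-3) + (-0.5000)·(-3) + (-0.5000)·0 + (-0.5000)·(-1) = 3.5000.
u_2 = c_2 − 3.5000·q_1 = (-1.2500, -1.2500, 1.7500, 0.7500).
‖u_2‖ = 2.5981, so q_2 = (-0.4811, -0.4811, 0.6736, 0.2887).
q_1·c_3 = (-0.5000)·1 + (-0.5000)·(-3) + (-0.5000)·(-4) + (-0.5000)·2 = 2.0000; q_2·c_3 = (-0.4811)·1 + (-0.4811)·(-3) + 0.6736·(-4) + 0.2887·2 = -1.1547.
u_3 = c_3 − 2.0000·q_1 + 1.1547·q_2 = (1.4444, -2.5556, -2.2222, 3.3333).
‖u_3‖ = 4.9666, so q_3 = (0.2908, -0.5146, -0.4474, 0.6712).

Q = [[-0.5000, -0.4811, 0.2908], [-0.5000, -0.4811, -0.5146], [-0.5000, 0.6736, -0.4474], [-0.5000, 0.2887, 0.6712]], R = [[4.0000, 3.5000, 2.0000], [0.0000, 2.5981, -1.1547], [0.0000, 0.0000, 4.9666]]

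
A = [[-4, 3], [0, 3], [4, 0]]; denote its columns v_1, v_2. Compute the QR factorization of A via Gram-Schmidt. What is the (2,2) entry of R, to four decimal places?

v_1 = (-4, 0, 4); ‖v_1‖ = 5.6569, so e_1 = (-0.7071, 0.0000, 0.7071).
e_1·v_2 = (-0.7071)·3 + 0.0000·3 + 0.7071·0 = -2.1213.
u_2 = v_2 + 2.1213·e_1 = (1.5000, 3.0000, 1.5000).
r_{22} = ‖u_2‖ = 3.6742.

r_{22} = 3.6742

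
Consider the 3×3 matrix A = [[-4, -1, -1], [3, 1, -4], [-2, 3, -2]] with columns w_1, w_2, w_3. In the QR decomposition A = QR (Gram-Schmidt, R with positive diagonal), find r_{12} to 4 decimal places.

r_{12} = 0.1857

w_1 = (-4, 3, -2); ‖w_1‖ = 5.3852, so q_1 = (-0.7428, 0.5571, -0.3714).
r_{12} = q_1·w_2 = 0.1857.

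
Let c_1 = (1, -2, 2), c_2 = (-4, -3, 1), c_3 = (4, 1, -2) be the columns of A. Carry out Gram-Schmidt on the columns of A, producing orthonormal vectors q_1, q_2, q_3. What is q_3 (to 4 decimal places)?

c_1 = (1, -2, 2); ‖c_1‖ = 3.0000, so q_1 = (0.3333, -0.6667, 0.6667).
q_1·c_2 = 0.3333·(-4) + (-0.6667)·(-3) + 0.6667·1 = 1.3333.
u_2 = c_2 − 1.3333·q_1 = (-4.4444, -2.1111, 0.1111).
‖u_2‖ = 4.9216, so q_2 = (-0.9030, -0.4289, 0.0226).
q_1·c_3 = 0.3333·4 + (-0.6667)·1 + 0.6667·(-2) = -0.6667; q_2·c_3 = (-0.9030)·4 + (-0.4289)·1 + 0.0226·(-2) = -4.0863.
u_3 = c_3 + 0.6667·q_1 + 4.0863·q_2 = (0.5321, -1.1972, -1.4633).
‖u_3‖ = 1.9641, so q_3 = (0.2709, -0.6096, -0.7450).

q_3 = (0.2709, -0.6096, -0.7450)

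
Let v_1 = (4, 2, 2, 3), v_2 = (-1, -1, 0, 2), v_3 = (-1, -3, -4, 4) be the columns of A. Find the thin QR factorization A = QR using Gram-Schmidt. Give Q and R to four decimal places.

Q = [[0.6963, -0.4082, 0.4200], [0.3482, -0.4082, -0.1548], [0.3482, 0.0000, -0.8843], [0.5222, 0.8165, 0.1326]], R = [[5.7446, 0.0000, -1.0445], [0.0000, 2.4495, 4.8990], [0.0000, 0.0000, 4.1121]]

v_1 = (4, 2, 2, 3); ‖v_1‖ = 5.7446, so e_1 = (0.6963, 0.3482, 0.3482, 0.5222).
e_1·v_2 = 0.6963·(-1) + 0.3482·(-1) + 0.3482·0 + 0.5222·2 = 0.0000.
u_2 = v_2 + 0.0000·e_1 = (-1.0000, -1.0000, 0.0000, 2.0000).
‖u_2‖ = 2.4495, so e_2 = (-0.4082, -0.4082, 0.0000, 0.8165).
e_1·v_3 = 0.6963·(-1) + 0.3482·(-3) + 0.3482·(-4) + 0.5222·4 = -1.0445; e_2·v_3 = (-0.4082)·(-1) + (-0.4082)·(-3) + 0.0000·(-4) + 0.8165·4 = 4.8990.
u_3 = v_3 + 1.0445·e_1 − 4.8990·e_2 = (1.7273, -0.6364, -3.6364, 0.5455).
‖u_3‖ = 4.1121, so e_3 = (0.4200, -0.1548, -0.8843, 0.1326).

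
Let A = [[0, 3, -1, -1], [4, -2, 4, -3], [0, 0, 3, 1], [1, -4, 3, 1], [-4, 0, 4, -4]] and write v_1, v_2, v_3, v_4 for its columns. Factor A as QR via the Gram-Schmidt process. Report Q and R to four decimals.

Q = [[0.0000, 0.6044, 0.2984, 0.0019], [0.6963, -0.1099, 0.5638, -0.4081], [0.0000, 0.0000, 0.5367, 0.8149], [0.1741, -0.7326, -0.0581, 0.2054], [-0.6963, -0.2930, 0.5493, -0.3567]], R = [[5.7446, -2.0889, 0.5222, 0.8704], [0.0000, 4.9635, -4.4140, 0.1648], [0.0000, 0.0000, 5.5896, -3.7081], [0.0000, 0.0000, 0.0000, 3.6695]]

v_1 = (0, 4, 0, 1, -4); ‖v_1‖ = 5.7446, so q_1 = (0.0000, 0.6963, 0.0000, 0.1741, -0.6963).
q_1·v_2 = 0.0000·3 + 0.6963·(-2) + 0.0000·0 + 0.1741·(-4) + (-0.6963)·0 = -2.0889.
u_2 = v_2 + 2.0889·q_1 = (3.0000, -0.5455, 0.0000, -3.6364, -1.4545).
‖u_2‖ = 4.9635, so q_2 = (0.6044, -0.1099, 0.0000, -0.7326, -0.2930).
q_1·v_3 = 0.0000·(-1) + 0.6963·4 + 0.0000·3 + 0.1741·3 + (-0.6963)·4 = 0.5222; q_2·v_3 = 0.6044·(-1) + (-0.1099)·4 + 0.0000·3 + (-0.7326)·3 + (-0.2930)·4 = -4.4140.
u_3 = v_3 − 0.5222·q_1 + 4.4140·q_2 = (1.6679, 3.1513, 3.0000, -0.3247, 3.0701).
‖u_3‖ = 5.5896, so q_3 = (0.2984, 0.5638, 0.5367, -0.0581, 0.5493).
q_1·v_4 = 0.0000·(-1) + 0.6963·(-3) + 0.0000·1 + 0.1741·1 + (-0.6963)·(-4) = 0.8704; q_2·v_4 = 0.6044·(-1) + (-0.1099)·(-3) + 0.0000·1 + (-0.7326)·1 + (-0.2930)·(-4) = 0.1648; q_3·v_4 = 0.2984·(-1) + 0.5638·(-3) + 0.5367·1 + (-0.0581)·1 + 0.5493·(-4) = -3.7081.
u_4 = v_4 − 0.8704·q_1 − 0.1648·q_2 + 3.7081·q_3 = (0.0069, -1.4974, 2.9902, 0.7538, -1.3089).
‖u_4‖ = 3.6695, so q_4 = (0.0019, -0.4081, 0.8149, 0.2054, -0.3567).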